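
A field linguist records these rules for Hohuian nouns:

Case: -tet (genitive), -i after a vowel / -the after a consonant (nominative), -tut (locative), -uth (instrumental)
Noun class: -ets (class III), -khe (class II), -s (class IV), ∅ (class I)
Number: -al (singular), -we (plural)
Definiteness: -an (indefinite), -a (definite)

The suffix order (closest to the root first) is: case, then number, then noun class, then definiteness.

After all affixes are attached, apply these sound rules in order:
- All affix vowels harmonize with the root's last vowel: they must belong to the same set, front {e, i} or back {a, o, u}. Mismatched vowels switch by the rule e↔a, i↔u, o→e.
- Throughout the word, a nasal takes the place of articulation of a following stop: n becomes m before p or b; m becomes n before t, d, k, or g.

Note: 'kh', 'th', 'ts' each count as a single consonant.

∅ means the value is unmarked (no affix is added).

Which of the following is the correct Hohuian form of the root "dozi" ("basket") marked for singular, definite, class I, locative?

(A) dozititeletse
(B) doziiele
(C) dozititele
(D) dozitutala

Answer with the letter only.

Attach case locative -tut → dozitut.
Attach number singular -al → dozitutal.
noun class = class I: zero marking, form stays dozitutal.
Attach definiteness definite -a → dozitutala.
Apply vowel harmony: dozitutala → dozititele.
Nasal assimilation: no change.
So the correct form is dozititele, option (C).
(A) dozititeletse is wrong: it uses class III instead of class I for noun class.
(D) dozitutala is wrong: it fails to apply the sound rule(s).
(B) doziiele is wrong: it uses nominative instead of locative for case.

C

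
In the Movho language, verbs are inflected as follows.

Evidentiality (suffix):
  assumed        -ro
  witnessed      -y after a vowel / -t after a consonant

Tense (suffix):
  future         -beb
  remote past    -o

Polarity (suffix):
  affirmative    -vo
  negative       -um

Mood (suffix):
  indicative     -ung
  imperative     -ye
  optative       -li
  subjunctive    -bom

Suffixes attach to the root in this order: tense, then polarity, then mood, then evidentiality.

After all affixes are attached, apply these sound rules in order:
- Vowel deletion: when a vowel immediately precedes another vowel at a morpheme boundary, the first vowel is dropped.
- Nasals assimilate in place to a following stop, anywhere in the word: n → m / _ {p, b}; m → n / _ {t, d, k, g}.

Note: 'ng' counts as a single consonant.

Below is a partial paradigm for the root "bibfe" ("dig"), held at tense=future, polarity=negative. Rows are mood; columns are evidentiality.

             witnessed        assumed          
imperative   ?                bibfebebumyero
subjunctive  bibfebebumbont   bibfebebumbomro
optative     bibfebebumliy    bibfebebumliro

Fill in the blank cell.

Attach tense future -beb → bibfebeb.
Attach polarity negative -um → bibfebebum.
Attach mood imperative -ye → bibfebebumye.
Attach evidentiality witnessed -y (after vowel 'e') → bibfebebumyey.
Vowel deletion: no change.
Nasal assimilation: no change.

bibfebebumyey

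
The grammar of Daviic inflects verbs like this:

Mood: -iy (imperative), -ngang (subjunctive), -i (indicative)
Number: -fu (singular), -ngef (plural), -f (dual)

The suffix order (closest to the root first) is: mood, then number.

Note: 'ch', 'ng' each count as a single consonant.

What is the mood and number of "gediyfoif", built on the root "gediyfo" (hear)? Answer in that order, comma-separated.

indicative, dual

Segment: gediyfo-i-f.
mood: -i → indicative.
number: -f → dual.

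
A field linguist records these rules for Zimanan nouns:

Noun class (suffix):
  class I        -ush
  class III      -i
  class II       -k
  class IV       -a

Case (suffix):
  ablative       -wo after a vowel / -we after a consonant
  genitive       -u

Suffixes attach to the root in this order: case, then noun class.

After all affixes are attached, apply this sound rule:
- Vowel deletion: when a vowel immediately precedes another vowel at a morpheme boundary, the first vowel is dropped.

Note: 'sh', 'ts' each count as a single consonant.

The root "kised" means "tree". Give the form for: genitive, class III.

kisedi

Attach case genitive -u → kisedu.
Attach noun class class III -i → kisedui.
Apply vowel deletion: kisedui → kisedi.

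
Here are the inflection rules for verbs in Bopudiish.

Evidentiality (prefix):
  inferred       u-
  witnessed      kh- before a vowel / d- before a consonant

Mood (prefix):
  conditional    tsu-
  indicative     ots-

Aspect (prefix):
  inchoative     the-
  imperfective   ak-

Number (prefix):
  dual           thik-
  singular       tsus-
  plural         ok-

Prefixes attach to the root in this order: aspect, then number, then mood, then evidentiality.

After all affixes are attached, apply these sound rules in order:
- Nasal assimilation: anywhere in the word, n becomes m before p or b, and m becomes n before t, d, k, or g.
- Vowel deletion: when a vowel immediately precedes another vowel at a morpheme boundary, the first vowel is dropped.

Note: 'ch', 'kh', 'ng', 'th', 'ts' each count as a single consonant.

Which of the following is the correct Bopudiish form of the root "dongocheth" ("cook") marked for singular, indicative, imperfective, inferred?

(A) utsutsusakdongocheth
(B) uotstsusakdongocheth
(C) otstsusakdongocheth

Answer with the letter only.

Attach aspect imperfective ak- → akdongocheth.
Attach number singular tsus- → tsusakdongocheth.
Attach mood indicative ots- → otstsusakdongocheth.
Attach evidentiality inferred u- → uotstsusakdongocheth.
Nasal assimilation: no change.
Apply vowel deletion: uotstsusakdongocheth → otstsusakdongocheth.
So the correct form is otstsusakdongocheth, option (C).
(A) utsutsusakdongocheth is wrong: it uses conditional instead of indicative for mood.
(B) uotstsusakdongocheth is wrong: it fails to apply the sound rule(s).

C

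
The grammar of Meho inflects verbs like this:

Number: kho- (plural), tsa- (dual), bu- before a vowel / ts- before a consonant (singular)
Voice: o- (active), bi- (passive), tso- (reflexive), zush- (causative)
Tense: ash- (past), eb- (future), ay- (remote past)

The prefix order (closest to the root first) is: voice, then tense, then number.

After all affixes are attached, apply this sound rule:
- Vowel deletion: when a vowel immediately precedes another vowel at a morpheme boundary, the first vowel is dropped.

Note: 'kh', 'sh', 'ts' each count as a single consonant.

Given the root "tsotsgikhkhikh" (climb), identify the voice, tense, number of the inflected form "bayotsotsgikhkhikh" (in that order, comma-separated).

active, remote past, singular

Segment: bu-ay-o-tsotsgikhkhikh.
voice: o- → active.
tense: ay- → remote past.
number: bu/ts- → singular.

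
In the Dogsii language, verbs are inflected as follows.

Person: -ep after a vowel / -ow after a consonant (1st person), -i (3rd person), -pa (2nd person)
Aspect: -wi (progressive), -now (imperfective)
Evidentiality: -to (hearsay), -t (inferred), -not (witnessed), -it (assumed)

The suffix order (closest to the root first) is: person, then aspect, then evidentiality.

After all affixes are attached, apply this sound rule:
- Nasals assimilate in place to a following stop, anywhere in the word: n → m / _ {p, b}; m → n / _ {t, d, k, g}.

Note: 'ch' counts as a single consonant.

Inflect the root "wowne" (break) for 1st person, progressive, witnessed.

Attach person 1st person -ep (after vowel 'e') → wowneep.
Attach aspect progressive -wi → wowneepwi.
Attach evidentiality witnessed -not → wowneepwinot.
Nasal assimilation: no change.

wowneepwinot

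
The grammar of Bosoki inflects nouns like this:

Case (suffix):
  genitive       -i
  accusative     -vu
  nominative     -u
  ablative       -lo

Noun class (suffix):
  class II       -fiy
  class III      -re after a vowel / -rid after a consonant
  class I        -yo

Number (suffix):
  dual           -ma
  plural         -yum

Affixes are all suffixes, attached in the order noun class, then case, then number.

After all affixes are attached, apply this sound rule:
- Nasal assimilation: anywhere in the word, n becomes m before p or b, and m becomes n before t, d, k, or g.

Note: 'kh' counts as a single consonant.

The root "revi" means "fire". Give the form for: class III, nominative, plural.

revireuyum

Attach noun class class III -re (after vowel 'i') → revire.
Attach case nominative -u → revireu.
Attach number plural -yum → revireuyum.
Nasal assimilation: no change.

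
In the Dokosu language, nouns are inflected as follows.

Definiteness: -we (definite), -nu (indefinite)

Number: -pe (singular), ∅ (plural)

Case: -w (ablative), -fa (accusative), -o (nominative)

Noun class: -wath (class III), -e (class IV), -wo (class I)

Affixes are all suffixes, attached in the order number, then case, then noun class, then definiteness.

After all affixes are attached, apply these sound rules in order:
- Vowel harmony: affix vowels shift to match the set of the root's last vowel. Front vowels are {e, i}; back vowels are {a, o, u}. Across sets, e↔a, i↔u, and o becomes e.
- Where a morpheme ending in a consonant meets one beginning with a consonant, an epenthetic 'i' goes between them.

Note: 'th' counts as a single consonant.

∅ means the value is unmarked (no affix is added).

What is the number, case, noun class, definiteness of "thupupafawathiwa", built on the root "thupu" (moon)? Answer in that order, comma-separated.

singular, accusative, class III, definite

Segment: thupu-pe-fa-wath-we.
number: -pe → singular.
case: -fa → accusative.
noun class: -wath → class III.
definiteness: -we → definite.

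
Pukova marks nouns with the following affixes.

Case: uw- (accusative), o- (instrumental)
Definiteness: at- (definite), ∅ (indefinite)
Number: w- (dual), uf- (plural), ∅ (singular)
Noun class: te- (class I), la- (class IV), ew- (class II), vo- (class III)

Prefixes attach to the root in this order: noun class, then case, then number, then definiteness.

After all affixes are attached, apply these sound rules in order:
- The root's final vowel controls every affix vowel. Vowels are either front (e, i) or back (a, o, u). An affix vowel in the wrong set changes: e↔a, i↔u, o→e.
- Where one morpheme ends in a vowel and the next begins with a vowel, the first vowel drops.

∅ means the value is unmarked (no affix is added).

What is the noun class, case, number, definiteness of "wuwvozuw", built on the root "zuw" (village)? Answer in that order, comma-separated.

Segment: w-uw-vo-zuw.
noun class: vo- → class III.
case: uw- → accusative.
number: w- → dual.
definiteness: ∅ → indefinite.

class III, accusative, dual, indefinite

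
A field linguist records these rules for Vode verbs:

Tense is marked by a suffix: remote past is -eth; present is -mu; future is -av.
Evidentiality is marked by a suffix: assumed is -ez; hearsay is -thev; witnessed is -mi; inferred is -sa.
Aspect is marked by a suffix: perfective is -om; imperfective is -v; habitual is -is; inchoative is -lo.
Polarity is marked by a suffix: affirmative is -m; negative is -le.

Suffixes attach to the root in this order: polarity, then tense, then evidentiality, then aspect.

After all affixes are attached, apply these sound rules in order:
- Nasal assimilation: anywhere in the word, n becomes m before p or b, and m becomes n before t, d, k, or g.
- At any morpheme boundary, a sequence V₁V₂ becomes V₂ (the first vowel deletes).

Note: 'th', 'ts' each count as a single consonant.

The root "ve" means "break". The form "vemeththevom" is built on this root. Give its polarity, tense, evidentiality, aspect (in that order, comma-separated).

affirmative, remote past, hearsay, perfective

Segment: ve-m-eth-thev-om.
polarity: -m → affirmative.
tense: -eth → remote past.
evidentiality: -thev → hearsay.
aspect: -om → perfective.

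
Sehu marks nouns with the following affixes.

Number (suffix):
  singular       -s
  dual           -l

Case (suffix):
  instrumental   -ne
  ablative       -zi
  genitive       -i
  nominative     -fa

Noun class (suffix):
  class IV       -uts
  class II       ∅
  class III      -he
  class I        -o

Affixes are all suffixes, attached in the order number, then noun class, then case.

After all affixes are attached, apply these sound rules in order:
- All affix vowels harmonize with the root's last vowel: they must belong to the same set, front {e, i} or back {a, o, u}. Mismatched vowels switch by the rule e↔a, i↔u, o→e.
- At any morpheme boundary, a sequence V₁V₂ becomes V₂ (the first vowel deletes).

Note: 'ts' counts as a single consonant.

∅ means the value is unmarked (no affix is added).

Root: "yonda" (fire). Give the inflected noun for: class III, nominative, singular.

Attach number singular -s → yondas.
Attach noun class class III -he → yondashe.
Attach case nominative -fa → yondashefa.
Apply vowel harmony: yondashefa → yondashafa.
Vowel deletion: no change.

yondashafa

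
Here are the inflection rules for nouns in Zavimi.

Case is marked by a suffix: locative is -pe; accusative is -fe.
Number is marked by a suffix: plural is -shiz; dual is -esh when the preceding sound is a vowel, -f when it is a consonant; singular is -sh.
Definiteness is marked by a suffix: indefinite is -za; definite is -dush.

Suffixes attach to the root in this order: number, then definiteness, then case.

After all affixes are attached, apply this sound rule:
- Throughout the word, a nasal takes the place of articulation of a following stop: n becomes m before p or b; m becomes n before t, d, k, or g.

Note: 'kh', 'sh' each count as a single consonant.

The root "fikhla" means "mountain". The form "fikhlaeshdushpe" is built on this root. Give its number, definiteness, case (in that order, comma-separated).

Segment: fikhla-esh-dush-pe.
number: -esh/f → dual.
definiteness: -dush → definite.
case: -pe → locative.

dual, definite, locative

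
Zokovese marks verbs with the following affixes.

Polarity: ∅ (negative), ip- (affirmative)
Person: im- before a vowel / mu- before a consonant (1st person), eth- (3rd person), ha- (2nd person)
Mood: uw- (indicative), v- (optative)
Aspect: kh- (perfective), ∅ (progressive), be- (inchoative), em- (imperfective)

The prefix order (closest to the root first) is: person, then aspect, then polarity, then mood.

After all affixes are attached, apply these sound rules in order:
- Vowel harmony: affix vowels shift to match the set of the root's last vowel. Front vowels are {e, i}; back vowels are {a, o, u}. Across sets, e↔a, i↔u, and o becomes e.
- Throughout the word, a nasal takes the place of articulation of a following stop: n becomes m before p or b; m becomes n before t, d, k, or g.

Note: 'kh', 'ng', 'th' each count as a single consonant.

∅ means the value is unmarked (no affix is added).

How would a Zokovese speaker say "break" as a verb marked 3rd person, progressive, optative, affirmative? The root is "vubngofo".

vupathvubngofo

Attach person 3rd person eth- → ethvubngofo.
aspect = progressive: zero marking, form stays ethvubngofo.
Attach polarity affirmative ip- → ipethvubngofo.
Attach mood optative v- → vipethvubngofo.
Apply vowel harmony: vipethvubngofo → vupathvubngofo.
Nasal assimilation: no change.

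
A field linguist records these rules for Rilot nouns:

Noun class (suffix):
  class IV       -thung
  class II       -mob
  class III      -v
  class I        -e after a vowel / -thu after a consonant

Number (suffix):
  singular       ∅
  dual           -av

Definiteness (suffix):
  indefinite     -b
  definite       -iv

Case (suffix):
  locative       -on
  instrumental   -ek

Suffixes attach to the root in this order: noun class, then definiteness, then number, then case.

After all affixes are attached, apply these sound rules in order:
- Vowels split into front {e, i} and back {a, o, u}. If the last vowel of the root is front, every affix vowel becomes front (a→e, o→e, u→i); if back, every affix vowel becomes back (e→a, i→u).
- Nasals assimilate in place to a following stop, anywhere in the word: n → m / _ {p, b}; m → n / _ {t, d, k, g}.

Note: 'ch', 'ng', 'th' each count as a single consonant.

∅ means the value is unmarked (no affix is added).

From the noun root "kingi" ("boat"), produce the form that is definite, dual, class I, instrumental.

Attach noun class class I -e (after vowel 'i') → kingie.
Attach definiteness definite -iv → kingieiv.
Attach number dual -av → kingieivav.
Attach case instrumental -ek → kingieivavek.
Apply vowel harmony: kingieivavek → kingieivevek.
Nasal assimilation: no change.

kingieivevek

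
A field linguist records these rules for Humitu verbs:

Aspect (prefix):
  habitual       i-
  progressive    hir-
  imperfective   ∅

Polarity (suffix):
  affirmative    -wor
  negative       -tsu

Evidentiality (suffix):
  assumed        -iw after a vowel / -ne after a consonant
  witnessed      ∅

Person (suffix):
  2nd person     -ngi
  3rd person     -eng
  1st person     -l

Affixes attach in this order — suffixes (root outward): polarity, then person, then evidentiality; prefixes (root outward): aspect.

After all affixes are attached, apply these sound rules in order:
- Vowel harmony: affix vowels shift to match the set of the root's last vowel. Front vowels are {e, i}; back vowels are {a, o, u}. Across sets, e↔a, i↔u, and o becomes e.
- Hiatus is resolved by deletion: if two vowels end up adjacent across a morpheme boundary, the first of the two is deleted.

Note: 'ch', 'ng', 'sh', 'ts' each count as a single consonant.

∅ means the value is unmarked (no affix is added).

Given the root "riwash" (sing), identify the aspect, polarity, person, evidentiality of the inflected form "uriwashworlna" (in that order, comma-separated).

habitual, affirmative, 1st person, assumed

Segment: i-riwash-wor-l-ne.
aspect: i- → habitual.
polarity: -wor → affirmative.
person: -l → 1st person.
evidentiality: -iw/ne → assumed.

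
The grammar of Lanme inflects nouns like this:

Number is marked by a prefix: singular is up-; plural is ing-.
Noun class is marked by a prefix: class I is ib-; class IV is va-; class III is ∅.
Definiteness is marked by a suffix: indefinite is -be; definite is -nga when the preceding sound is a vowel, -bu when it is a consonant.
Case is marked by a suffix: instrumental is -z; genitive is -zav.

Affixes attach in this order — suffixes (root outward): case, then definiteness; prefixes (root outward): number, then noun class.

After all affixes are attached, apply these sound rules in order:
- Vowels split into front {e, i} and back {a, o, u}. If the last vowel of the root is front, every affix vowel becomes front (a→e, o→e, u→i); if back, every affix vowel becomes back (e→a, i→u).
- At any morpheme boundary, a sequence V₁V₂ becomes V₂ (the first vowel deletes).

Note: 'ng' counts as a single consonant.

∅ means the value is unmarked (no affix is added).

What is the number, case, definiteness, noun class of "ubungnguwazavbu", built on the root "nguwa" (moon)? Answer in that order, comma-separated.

Segment: ib-ing-nguwa-zav-bu.
number: ing- → plural.
case: -zav → genitive.
definiteness: -nga/bu → definite.
noun class: ib- → class I.

plural, genitive, definite, class I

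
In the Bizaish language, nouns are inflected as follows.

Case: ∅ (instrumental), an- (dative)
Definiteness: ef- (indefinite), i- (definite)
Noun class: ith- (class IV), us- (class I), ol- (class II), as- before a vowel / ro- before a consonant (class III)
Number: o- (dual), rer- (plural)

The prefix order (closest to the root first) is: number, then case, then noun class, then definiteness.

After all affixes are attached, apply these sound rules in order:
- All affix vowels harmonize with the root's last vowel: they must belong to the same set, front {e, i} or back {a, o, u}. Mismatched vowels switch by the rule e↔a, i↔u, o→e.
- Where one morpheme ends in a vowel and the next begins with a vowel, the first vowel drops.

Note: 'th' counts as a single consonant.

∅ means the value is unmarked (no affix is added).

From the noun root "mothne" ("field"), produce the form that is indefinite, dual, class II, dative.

Attach number dual o- → omothne.
Attach case dative an- → anomothne.
Attach noun class class II ol- → olanomothne.
Attach definiteness indefinite ef- → efolanomothne.
Apply vowel harmony: efolanomothne → efelenemothne.
Vowel deletion: no change.

efelenemothne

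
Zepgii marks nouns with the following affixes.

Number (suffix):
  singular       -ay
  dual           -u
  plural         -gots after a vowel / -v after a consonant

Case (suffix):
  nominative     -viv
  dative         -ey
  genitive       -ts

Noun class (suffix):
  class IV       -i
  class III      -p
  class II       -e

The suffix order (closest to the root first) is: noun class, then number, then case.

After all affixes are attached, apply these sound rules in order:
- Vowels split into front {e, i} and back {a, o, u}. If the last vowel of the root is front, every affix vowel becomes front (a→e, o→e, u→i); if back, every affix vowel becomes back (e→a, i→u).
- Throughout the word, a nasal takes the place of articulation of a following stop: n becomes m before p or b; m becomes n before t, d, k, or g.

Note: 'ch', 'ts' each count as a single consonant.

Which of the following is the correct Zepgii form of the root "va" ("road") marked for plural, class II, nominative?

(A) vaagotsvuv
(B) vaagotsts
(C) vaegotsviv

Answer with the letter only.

A

Attach noun class class II -e → vae.
Attach number plural -gots (after vowel 'e') → vaegots.
Attach case nominative -viv → vaegotsviv.
Apply vowel harmony: vaegotsviv → vaagotsvuv.
Nasal assimilation: no change.
So the correct form is vaagotsvuv, option (A).
(C) vaegotsviv is wrong: it fails to apply the sound rule(s).
(B) vaagotsts is wrong: it uses genitive instead of nominative for case.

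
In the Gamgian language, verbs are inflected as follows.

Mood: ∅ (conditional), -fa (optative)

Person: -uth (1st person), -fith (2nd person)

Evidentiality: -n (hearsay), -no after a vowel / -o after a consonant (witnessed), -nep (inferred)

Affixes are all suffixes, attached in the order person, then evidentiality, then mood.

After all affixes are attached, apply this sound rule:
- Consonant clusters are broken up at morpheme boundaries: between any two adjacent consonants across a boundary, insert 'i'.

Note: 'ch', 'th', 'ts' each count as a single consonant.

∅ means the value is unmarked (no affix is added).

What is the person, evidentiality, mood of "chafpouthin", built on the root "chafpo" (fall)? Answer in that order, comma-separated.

Segment: chafpo-uth-n.
person: -uth → 1st person.
evidentiality: -n → hearsay.
mood: ∅ → conditional.

1st person, hearsay, conditional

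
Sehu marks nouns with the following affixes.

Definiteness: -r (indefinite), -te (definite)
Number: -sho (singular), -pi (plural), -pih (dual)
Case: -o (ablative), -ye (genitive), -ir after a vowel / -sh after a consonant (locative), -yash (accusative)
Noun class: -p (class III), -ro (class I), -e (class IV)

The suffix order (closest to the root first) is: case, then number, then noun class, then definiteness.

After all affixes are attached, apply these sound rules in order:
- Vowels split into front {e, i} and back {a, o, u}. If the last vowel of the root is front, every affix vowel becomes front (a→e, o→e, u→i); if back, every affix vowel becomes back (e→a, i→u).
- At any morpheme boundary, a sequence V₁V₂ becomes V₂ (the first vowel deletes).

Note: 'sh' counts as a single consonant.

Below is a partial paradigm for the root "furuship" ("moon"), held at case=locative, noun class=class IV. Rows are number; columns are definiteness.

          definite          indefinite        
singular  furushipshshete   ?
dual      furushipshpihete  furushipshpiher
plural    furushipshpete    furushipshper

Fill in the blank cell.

furushipshsher

Attach case locative -sh (after consonant 'p') → furushipsh.
Attach number singular -sho → furushipshsho.
Attach noun class class IV -e → furushipshshoe.
Attach definiteness indefinite -r → furushipshshoer.
Apply vowel harmony: furushipshshoer → furushipshsheer.
Apply vowel deletion: furushipshsheer → furushipshsher.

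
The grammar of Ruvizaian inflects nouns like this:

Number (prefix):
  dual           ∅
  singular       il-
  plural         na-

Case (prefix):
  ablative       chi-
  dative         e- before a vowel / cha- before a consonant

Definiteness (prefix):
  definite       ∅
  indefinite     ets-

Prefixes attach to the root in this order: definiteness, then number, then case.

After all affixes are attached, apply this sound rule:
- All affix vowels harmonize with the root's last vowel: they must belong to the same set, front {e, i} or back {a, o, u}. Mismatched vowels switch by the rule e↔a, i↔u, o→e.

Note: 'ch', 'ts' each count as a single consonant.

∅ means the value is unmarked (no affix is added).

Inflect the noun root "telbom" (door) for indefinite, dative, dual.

aatstelbom

Attach definiteness indefinite ets- → etstelbom.
number = dual: zero marking, form stays etstelbom.
Attach case dative e- (before vowel 'e') → eetstelbom.
Apply vowel harmony: eetstelbom → aatstelbom.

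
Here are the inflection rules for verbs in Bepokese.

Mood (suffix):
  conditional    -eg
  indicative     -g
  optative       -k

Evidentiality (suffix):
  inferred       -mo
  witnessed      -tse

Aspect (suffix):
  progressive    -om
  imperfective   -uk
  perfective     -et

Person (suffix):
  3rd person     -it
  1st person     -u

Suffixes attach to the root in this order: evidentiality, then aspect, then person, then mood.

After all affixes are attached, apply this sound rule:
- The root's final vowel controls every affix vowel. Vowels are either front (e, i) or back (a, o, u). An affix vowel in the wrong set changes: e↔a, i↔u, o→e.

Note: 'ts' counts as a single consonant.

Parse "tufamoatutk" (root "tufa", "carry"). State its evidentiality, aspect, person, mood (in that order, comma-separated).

inferred, perfective, 3rd person, optative

Segment: tufa-mo-et-it-k.
evidentiality: -mo → inferred.
aspect: -et → perfective.
person: -it → 3rd person.
mood: -k → optative.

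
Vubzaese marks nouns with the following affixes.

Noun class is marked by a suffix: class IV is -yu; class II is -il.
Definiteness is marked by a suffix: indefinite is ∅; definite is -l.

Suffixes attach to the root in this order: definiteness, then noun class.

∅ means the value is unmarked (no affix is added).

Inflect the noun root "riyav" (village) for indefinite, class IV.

definiteness = indefinite: zero marking, form stays riyav.
Attach noun class class IV -yu → riyavyu.

riyavyu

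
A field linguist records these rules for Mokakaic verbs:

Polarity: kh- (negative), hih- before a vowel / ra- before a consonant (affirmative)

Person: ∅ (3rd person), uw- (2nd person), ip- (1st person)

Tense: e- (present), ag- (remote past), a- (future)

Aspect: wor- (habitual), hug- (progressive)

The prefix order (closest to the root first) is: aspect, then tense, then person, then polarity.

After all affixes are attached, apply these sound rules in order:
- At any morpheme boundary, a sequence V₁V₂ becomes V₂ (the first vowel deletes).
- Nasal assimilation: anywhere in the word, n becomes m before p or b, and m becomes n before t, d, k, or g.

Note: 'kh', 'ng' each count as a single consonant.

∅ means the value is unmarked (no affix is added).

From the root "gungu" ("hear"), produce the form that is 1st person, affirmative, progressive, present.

hihipehuggungu

Attach aspect progressive hug- → huggungu.
Attach tense present e- → ehuggungu.
Attach person 1st person ip- → ipehuggungu.
Attach polarity affirmative hih- (before vowel 'i') → hihipehuggungu.
Vowel deletion: no change.
Nasal assimilation: no change.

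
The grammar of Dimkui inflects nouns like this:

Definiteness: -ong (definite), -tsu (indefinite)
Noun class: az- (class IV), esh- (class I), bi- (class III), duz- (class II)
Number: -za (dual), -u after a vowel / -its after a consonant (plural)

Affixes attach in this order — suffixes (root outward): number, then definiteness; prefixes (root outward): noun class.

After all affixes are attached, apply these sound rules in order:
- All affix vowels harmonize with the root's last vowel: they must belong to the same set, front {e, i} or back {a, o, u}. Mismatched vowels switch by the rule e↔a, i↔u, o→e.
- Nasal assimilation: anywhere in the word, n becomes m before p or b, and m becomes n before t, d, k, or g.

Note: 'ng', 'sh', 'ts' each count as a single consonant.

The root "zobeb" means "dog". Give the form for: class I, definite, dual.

Attach number dual -za → zobebza.
Attach definiteness definite -ong → zobebzaong.
Attach noun class class I esh- → eshzobebzaong.
Apply vowel harmony: eshzobebzaong → eshzobebzeeng.
Nasal assimilation: no change.

eshzobebzeeng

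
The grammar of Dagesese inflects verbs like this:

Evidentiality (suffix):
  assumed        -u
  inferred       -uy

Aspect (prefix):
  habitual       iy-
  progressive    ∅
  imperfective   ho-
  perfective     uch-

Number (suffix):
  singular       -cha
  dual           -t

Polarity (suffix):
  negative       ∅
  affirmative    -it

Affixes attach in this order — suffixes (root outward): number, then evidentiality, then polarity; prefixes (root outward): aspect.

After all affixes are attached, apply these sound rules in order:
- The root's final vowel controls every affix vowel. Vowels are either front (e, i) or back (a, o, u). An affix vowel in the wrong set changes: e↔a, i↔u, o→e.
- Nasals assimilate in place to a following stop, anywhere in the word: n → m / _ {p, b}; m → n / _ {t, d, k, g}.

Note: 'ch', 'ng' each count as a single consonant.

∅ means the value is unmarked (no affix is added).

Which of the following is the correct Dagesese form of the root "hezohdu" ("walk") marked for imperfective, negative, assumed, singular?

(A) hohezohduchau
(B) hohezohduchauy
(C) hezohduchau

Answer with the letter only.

A

Attach aspect imperfective ho- → hohezohdu.
Attach number singular -cha → hohezohducha.
Attach evidentiality assumed -u → hohezohduchau.
polarity = negative: zero marking, form stays hohezohduchau.
Vowel harmony: no change.
Nasal assimilation: no change.
So the correct form is hohezohduchau, option (A).
(C) hezohduchau is wrong: it uses progressive instead of imperfective for aspect.
(B) hohezohduchauy is wrong: it uses inferred instead of assumed for evidentiality.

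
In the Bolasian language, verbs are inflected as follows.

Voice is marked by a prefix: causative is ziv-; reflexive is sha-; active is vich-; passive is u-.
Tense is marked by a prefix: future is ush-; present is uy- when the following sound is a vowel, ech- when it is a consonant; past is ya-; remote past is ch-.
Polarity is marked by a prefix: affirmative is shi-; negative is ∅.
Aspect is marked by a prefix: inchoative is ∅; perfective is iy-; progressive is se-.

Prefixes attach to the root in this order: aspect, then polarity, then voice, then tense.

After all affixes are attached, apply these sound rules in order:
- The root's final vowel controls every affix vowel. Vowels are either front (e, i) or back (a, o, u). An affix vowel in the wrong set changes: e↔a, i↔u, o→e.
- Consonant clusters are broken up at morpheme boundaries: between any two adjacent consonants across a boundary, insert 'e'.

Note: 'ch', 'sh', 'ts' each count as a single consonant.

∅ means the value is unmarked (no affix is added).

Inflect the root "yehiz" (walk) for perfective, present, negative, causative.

echeziviyeyehiz

Attach aspect perfective iy- → iyyehiz.
polarity = negative: zero marking, form stays iyyehiz.
Attach voice causative ziv- → ziviyyehiz.
Attach tense present ech- (before consonant 'z') → echziviyyehiz.
Vowel harmony: no change.
Apply epenthesis: echziviyyehiz → echeziviyeyehiz.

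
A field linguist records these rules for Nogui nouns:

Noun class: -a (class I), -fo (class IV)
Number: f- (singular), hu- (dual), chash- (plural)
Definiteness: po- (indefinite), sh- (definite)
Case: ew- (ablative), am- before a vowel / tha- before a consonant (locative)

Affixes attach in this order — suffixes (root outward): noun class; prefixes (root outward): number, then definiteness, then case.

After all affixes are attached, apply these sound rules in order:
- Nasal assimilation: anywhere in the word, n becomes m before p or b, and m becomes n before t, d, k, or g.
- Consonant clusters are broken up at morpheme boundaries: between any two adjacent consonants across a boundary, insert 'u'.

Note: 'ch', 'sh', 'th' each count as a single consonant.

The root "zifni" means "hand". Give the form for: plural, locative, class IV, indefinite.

thapochashuzifnifo

Attach number plural chash- → chashzifni.
Attach noun class class IV -fo → chashzifnifo.
Attach definiteness indefinite po- → pochashzifnifo.
Attach case locative tha- (before consonant 'p') → thapochashzifnifo.
Nasal assimilation: no change.
Apply epenthesis: thapochashzifnifo → thapochashuzifnifo.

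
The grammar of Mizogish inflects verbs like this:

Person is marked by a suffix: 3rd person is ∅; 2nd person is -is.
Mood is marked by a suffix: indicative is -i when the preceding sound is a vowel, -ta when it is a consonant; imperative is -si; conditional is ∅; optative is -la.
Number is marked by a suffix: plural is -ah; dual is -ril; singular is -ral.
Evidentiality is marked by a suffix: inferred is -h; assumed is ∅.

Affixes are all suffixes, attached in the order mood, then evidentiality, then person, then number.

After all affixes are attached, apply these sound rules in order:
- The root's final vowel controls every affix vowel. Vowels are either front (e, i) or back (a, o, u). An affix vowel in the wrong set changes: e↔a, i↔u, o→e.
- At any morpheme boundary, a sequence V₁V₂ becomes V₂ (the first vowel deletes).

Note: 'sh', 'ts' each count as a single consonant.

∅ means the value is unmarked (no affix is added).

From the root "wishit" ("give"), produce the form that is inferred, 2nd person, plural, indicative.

Attach mood indicative -ta (after consonant 't') → wishitta.
Attach evidentiality inferred -h → wishittah.
Attach person 2nd person -is → wishittahis.
Attach number plural -ah → wishittahisah.
Apply vowel harmony: wishittahisah → wishittehiseh.
Vowel deletion: no change.

wishittehiseh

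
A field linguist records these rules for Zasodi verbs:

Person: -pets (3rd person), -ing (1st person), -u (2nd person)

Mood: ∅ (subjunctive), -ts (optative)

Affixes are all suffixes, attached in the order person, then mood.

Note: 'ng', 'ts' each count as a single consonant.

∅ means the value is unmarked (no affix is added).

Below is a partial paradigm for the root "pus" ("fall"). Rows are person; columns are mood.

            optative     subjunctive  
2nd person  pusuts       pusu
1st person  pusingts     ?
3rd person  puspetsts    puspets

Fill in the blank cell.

Attach person 1st person -ing → pusing.
mood = subjunctive: zero marking, form stays pusing.

pusing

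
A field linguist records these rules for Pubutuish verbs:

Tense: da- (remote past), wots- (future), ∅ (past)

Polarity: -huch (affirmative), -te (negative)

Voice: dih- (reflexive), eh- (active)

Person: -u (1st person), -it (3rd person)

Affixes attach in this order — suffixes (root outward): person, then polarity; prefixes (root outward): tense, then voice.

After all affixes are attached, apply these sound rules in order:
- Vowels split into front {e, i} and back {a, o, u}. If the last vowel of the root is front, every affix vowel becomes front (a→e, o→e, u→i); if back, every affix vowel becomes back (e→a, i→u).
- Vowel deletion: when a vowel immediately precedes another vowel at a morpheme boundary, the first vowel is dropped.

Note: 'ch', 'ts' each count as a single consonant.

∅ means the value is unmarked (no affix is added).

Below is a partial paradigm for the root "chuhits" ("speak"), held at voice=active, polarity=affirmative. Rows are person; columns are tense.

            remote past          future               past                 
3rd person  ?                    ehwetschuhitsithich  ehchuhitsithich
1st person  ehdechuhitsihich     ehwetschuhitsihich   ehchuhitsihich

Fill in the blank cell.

ehdechuhitsithich

Attach person 3rd person -it → chuhitsit.
Attach tense remote past da- → dachuhitsit.
Attach voice active eh- → ehdachuhitsit.
Attach polarity affirmative -huch → ehdachuhitsithuch.
Apply vowel harmony: ehdachuhitsithuch → ehdechuhitsithich.
Vowel deletion: no change.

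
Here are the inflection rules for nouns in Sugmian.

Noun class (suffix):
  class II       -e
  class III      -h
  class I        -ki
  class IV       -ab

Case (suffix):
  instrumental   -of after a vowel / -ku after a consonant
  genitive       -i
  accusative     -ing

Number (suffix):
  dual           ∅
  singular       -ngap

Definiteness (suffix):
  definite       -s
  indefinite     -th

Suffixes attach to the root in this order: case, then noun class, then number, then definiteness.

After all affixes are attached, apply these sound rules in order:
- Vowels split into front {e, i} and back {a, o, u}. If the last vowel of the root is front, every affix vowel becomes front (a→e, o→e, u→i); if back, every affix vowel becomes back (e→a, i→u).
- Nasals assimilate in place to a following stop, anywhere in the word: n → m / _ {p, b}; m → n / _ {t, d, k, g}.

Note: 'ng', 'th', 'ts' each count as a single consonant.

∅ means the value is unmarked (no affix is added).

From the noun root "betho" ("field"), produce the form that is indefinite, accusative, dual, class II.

Attach case accusative -ing → bethoing.
Attach noun class class II -e → bethoinge.
number = dual: zero marking, form stays bethoinge.
Attach definiteness indefinite -th → bethoingeth.
Apply vowel harmony: bethoingeth → bethoungath.
Nasal assimilation: no change.

bethoungath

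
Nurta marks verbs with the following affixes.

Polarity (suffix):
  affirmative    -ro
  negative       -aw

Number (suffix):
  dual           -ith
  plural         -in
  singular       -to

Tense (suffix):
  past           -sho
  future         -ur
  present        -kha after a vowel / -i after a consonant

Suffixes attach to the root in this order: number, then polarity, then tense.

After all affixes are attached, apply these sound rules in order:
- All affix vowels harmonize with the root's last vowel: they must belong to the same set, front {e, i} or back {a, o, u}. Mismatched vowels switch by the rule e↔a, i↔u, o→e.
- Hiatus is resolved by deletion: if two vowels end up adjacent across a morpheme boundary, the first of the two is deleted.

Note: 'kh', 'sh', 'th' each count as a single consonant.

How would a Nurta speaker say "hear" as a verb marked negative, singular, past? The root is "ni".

Attach number singular -to → nito.
Attach polarity negative -aw → nitoaw.
Attach tense past -sho → nitoawsho.
Apply vowel harmony: nitoawsho → niteewshe.
Apply vowel deletion: niteewshe → nitewshe.

nitewshe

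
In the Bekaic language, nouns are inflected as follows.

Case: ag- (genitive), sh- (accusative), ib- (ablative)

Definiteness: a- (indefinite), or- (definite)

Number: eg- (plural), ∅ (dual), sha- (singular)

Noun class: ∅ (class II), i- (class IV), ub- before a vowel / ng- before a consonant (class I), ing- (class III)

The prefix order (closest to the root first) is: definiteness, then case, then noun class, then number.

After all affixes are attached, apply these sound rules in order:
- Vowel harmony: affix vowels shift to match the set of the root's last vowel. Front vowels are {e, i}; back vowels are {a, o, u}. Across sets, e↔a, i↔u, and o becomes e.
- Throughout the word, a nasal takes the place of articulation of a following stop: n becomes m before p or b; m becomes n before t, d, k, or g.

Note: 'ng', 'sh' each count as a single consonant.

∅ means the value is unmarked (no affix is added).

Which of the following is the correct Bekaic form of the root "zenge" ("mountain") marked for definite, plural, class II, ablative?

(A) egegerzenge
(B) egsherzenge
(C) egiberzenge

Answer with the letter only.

C

Attach definiteness definite or- → orzenge.
Attach case ablative ib- → iborzenge.
noun class = class II: zero marking, form stays iborzenge.
Attach number plural eg- → egiborzenge.
Apply vowel harmony: egiborzenge → egiberzenge.
Nasal assimilation: no change.
So the correct form is egiberzenge, option (C).
(A) egegerzenge is wrong: it uses genitive instead of ablative for case.
(B) egsherzenge is wrong: it uses accusative instead of ablative for case.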